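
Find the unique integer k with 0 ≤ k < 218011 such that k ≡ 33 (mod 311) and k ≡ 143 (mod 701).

156466

311⁻¹ mod 701: 311·559 ≡ 1 (mod 701), so 311⁻¹ ≡ 559.
k = 33 + 311·((143 − 33)·559 mod 701) = 33 + 311·503 = 156466.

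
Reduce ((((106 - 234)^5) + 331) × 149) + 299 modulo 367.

106 - 234 = -128 ≡ 239 (mod 367)
(239)^5 ≡ 254 (mod 367)
254 + 331 = 585 ≡ 218 (mod 367)
218 × 149 = 32482 ≡ 186 (mod 367)
186 + 299 = 485 ≡ 118 (mod 367)

118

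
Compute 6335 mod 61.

6335 = 103·61 + 52, so 6335 ≡ 52 (mod 61).

52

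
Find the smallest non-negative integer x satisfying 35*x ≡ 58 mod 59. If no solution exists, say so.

32

gcd(35, 59) = 1, so a unique solution mod 59 exists.
35⁻¹ ≡ 27 (mod 59).
x ≡ 27*58 ≡ 32 (mod 59).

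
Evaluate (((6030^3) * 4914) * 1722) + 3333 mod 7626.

6777

(6030)^3 ≡ 2856 (mod 7626)
2856 * 4914 = 14034384 ≡ 2544 (mod 7626)
2544 * 1722 = 4380768 ≡ 3444 (mod 7626)
3444 + 3333 = 6777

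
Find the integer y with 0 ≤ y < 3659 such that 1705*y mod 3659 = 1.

Apply the Euclidean algorithm and back-substitute:
3659 = 2*1705 + 249
1705 = 6*249 + 211
249 = 1*211 + 38
211 = 5*38 + 21
38 = 1*21 + 17
21 = 1*17 + 4
17 = 4*4 + 1
4 = 4*1 + 0
gcd(1705, 3659) = 1, so the inverse exists.
Back-substitute for 1:
1 = 1*17 − 4*4
  = −4*21 + 5*17
  = 5*38 − 9*21
  = −9*211 + 50*38
  = 50*249 − 59*211
  = −59*1705 + 404*249
  = 404*3659 − 867*1705
So 1705⁻¹ ≡ −867 ≡ 2792 (mod 3659).

2792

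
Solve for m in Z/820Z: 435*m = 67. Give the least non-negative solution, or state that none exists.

no solution

gcd(435, 820) = 5, and 5 does not divide 67.
So the congruence has no solution.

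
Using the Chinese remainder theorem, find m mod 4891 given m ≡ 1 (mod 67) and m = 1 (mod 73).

67⁻¹ mod 73: 67·12 ≡ 1 (mod 73), so 67⁻¹ ≡ 12.
m = 1 + 67·((1 − 1)·12 mod 73) = 1 + 67·0 = 1.

1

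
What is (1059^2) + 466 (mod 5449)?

4902

(1059)^2 ≡ 4436 (mod 5449)
4436 + 466 = 4902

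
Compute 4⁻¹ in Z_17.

17 = 4*4 + 1
4 = 4*1 + 0
gcd(4, 17) = 1, so the inverse exists.
Bézout: 1 = 1*17 − 4*4.
So 4⁻¹ ≡ −4 ≡ 13 (mod 17).

13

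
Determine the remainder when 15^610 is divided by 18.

15^1 ≡ 15 (mod 18)
15^2 ≡ 15^2 = 225 ≡ 9 (mod 18)
15^4 ≡ 9^2 = 81 ≡ 9 (mod 18)
15^8 ≡ 9^2 = 81 ≡ 9 (mod 18)
15^16 ≡ 9^2 = 81 ≡ 9 (mod 18)
15^32 ≡ 9^2 = 81 ≡ 9 (mod 18)
15^64 ≡ 9^2 = 81 ≡ 9 (mod 18)
15^128 ≡ 9^2 = 81 ≡ 9 (mod 18)
15^256 ≡ 9^2 = 81 ≡ 9 (mod 18)
15^512 ≡ 9^2 = 81 ≡ 9 (mod 18)
15^610 = 15^512 · 15^64 · 15^32 · 15^2 ≡ 9 · 9 · 9 · 9 (mod 18).
Accumulate the product:
9 · 9 = 81 ≡ 9
9 · 9 = 81 ≡ 9
9 · 9 = 81 ≡ 9

9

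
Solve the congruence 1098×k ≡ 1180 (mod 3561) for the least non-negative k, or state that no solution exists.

no solution

gcd(1098, 3561) = 3, and 3 does not divide 1180.
So the congruence has no solution.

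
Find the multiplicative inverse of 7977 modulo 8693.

8693 = 1*7977 + 716
7977 = 11*716 + 101
716 = 7*101 + 9
101 = 11*9 + 2
9 = 4*2 + 1
2 = 2*1 + 0
gcd(7977, 8693) = 1, so the inverse exists.
Back-substitute for 1:
1 = 1*9 − 4*2
  = −4*101 + 45*9
  = 45*716 − 319*101
  = −319*7977 + 3554*716
  = 3554*8693 − 3873*7977
So 7977⁻¹ ≡ −3873 ≡ 4820 (mod 8693).

4820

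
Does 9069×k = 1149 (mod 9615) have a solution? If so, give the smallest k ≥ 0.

gcd(9069, 9615) = 3, and 3 | 1149, so solutions exist.
Divide through by 3: 3023×k mod 3205 = 383.
3023⁻¹ ≡ 722 (mod 3205).
k ≡ 722×383 ≡ 896 (mod 3205).
The smallest non-negative solution is k = 896.

896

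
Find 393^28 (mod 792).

225

By square-and-multiply:
28 in binary is 11100, i.e. 28 = 16 + 8 + 4.
393^1 ≡ 393 (mod 792)
393^2 ≡ 393^2 = 154449 ≡ 9 (mod 792)
393^4 ≡ 9^2 = 81 (mod 792)
393^8 ≡ 81^2 = 6561 ≡ 225 (mod 792)
393^16 ≡ 225^2 = 50625 ≡ 729 (mod 792)
393^28 = 393^16 × 393^8 × 393^4 ≡ 729 × 225 × 81 (mod 792).
Accumulate the product:
729 × 225 = 164025 ≡ 81
81 × 81 = 6561 ≡ 225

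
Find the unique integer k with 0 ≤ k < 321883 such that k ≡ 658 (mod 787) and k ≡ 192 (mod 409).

787⁻¹ mod 409: 787·343 ≡ 1 (mod 409), so 787⁻¹ ≡ 343.
k = 658 + 787·((192 − 658)·343 mod 409) = 658 + 787·81 = 64405.
Check: 64405 mod 787 = 658, 64405 mod 409 = 192. ✓

64405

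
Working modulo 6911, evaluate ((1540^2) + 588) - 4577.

4049

(1540)^2 ≡ 1127 (mod 6911)
1127 + 588 = 1715
1715 - 4577 = -2862 ≡ 4049 (mod 6911)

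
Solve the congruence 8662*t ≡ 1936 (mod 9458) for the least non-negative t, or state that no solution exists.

4180

gcd(8662, 9458) = 2, and 2 | 1936, so solutions exist.
Divide through by 2: 4331*t = 968 (mod 4729).
4331⁻¹ ≡ 1509 (mod 4729).
t ≡ 1509*968 ≡ 4180 (mod 4729).
The smallest non-negative solution is t = 4180.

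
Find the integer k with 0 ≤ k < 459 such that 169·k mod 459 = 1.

220

459 = 2*169 + 121
169 = 1*121 + 48
121 = 2*48 + 25
48 = 1*25 + 23
25 = 1*23 + 2
23 = 11*2 + 1
2 = 2*1 + 0
gcd(169, 459) = 1, so the inverse exists.
Bézout: 1 = −81*459 + 220*169.
So 169⁻¹ ≡ 220 (mod 459).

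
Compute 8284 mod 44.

12

8284 = 188·44 + 12, so 8284 ≡ 12 (mod 44).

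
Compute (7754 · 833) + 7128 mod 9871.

705

7754 · 833 = 6459082 ≡ 3448 (mod 9871)
3448 + 7128 = 10576 ≡ 705 (mod 9871)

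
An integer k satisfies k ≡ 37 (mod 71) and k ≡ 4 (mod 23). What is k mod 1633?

1315

71⁻¹ mod 23: 71·12 ≡ 1 (mod 23), so 71⁻¹ ≡ 12.
k = 37 + 71·((4 − 37)·12 mod 23) = 37 + 71·18 = 1315.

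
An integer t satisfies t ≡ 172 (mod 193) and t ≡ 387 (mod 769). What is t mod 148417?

104971

193⁻¹ mod 769: 193·514 ≡ 1 (mod 769), so 193⁻¹ ≡ 514.
t = 172 + 193·((387 − 172)·514 mod 769) = 172 + 193·543 = 104971.
Check: 104971 mod 193 = 172, 104971 mod 769 = 387. ✓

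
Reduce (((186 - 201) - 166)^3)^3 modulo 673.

86

186 - 201 = -15 ≡ 658 (mod 673)
658 - 166 = 492
(492)^3 ≡ 62 (mod 673)
(62)^3 ≡ 86 (mod 673)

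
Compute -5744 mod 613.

386

-5744 = -10*613 + 386, so -5744 ≡ 386 (mod 613).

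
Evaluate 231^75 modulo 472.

23

Using repeated squaring:
75 in binary is 1001011, i.e. 75 = 64 + 8 + 2 + 1.
231^1 ≡ 231 (mod 472)
231^2 ≡ 231^2 = 53361 ≡ 25 (mod 472)
231^4 ≡ 25^2 = 625 ≡ 153 (mod 472)
231^8 ≡ 153^2 = 23409 ≡ 281 (mod 472)
231^16 ≡ 281^2 = 78961 ≡ 137 (mod 472)
231^32 ≡ 137^2 = 18769 ≡ 361 (mod 472)
231^64 ≡ 361^2 = 130321 ≡ 49 (mod 472)
231^75 = 231^64 * 231^8 * 231^2 * 231^1 ≡ 49 * 281 * 25 * 231 (mod 472).
Accumulate the product:
49 * 281 = 13769 ≡ 81
81 * 25 = 2025 ≡ 137
137 * 231 = 31647 ≡ 23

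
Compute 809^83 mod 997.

252

By square-and-multiply:
83 in binary is 1010011, i.e. 83 = 64 + 16 + 2 + 1.
809^1 ≡ 809 (mod 997)
809^2 ≡ 809^2 = 654481 ≡ 449 (mod 997)
809^4 ≡ 449^2 = 201601 ≡ 207 (mod 997)
809^8 ≡ 207^2 = 42849 ≡ 975 (mod 997)
809^16 ≡ 975^2 = 950625 ≡ 484 (mod 997)
809^32 ≡ 484^2 = 234256 ≡ 958 (mod 997)
809^64 ≡ 958^2 = 917764 ≡ 524 (mod 997)
809^83 = 809^64 × 809^16 × 809^2 × 809^1 ≡ 524 × 484 × 449 × 809 (mod 997).
Accumulate the product:
524 × 484 = 253616 ≡ 378
378 × 449 = 169722 ≡ 232
232 × 809 = 187688 ≡ 252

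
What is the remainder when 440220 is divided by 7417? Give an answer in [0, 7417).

440220 = 59×7417 + 2617, so 440220 ≡ 2617 (mod 7417).

2617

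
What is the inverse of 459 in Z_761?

By the extended Euclidean algorithm:
761 = 1*459 + 302
459 = 1*302 + 157
302 = 1*157 + 145
157 = 1*145 + 12
145 = 12*12 + 1
12 = 12*1 + 0
gcd(459, 761) = 1, so the inverse exists.
Bézout: 1 = 38*761 − 63*459.
So 459⁻¹ ≡ −63 ≡ 698 (mod 761).

698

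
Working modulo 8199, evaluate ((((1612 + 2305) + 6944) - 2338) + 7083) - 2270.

1612 + 2305 = 3917
3917 + 6944 = 10861 ≡ 2662 (mod 8199)
2662 - 2338 = 324
324 + 7083 = 7407
7407 - 2270 = 5137

5137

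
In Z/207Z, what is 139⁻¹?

207 = 1*139 + 68
139 = 2*68 + 3
68 = 22*3 + 2
3 = 1*2 + 1
2 = 2*1 + 0
gcd(139, 207) = 1, so the inverse exists.
Back-substitute for 1:
1 = 1*3 − 1*2
  = −1*68 + 23*3
  = 23*139 − 47*68
  = −47*207 + 70*139
So 139⁻¹ ≡ 70 (mod 207).

70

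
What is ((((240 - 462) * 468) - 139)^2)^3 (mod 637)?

240 - 462 = -222 ≡ 415 (mod 637)
415 * 468 = 194220 ≡ 572 (mod 637)
572 - 139 = 433
(433)^2 ≡ 211 (mod 637)
(211)^3 ≡ 92 (mod 637)

92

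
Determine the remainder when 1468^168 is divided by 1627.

168 in binary is 10101000, i.e. 168 = 128 + 32 + 8.
1468^1 ≡ 1468 (mod 1627)
1468^2 ≡ 1468^2 = 2155024 ≡ 876 (mod 1627)
1468^4 ≡ 876^2 = 767376 ≡ 1059 (mod 1627)
1468^8 ≡ 1059^2 = 1121481 ≡ 478 (mod 1627)
1468^16 ≡ 478^2 = 228484 ≡ 704 (mod 1627)
1468^32 ≡ 704^2 = 495616 ≡ 1008 (mod 1627)
1468^64 ≡ 1008^2 = 1016064 ≡ 816 (mod 1627)
1468^128 ≡ 816^2 = 665856 ≡ 413 (mod 1627)
1468^168 = 1468^128 * 1468^32 * 1468^8 ≡ 413 * 1008 * 478 (mod 1627).
Accumulate the product:
413 * 1008 = 416304 ≡ 1419
1419 * 478 = 678282 ≡ 1450

1450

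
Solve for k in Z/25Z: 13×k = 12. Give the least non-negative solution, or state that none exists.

24

gcd(13, 25) = 1, so a unique solution mod 25 exists.
13⁻¹ ≡ 2 (mod 25).
k ≡ 2×12 ≡ 24 (mod 25).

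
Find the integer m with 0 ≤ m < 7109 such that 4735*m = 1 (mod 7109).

7109 = 1·4735 + 2374
4735 = 1·2374 + 2361
2374 = 1·2361 + 13
2361 = 181·13 + 8
13 = 1·8 + 5
8 = 1·5 + 3
5 = 1·3 + 2
3 = 1·2 + 1
2 = 2·1 + 0
gcd(4735, 7109) = 1, so the inverse exists.
Bézout: 1 = −1821·7109 + 2734·4735.
So 4735⁻¹ ≡ 2734 (mod 7109).

2734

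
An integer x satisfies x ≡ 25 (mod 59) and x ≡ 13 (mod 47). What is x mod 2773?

2739

59⁻¹ mod 47: 59·4 ≡ 1 (mod 47), so 59⁻¹ ≡ 4.
x = 25 + 59·((13 − 25)·4 mod 47) = 25 + 59·46 = 2739.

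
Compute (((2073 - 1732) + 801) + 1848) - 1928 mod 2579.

1062

2073 - 1732 = 341
341 + 801 = 1142
1142 + 1848 = 2990 ≡ 411 (mod 2579)
411 - 1928 = -1517 ≡ 1062 (mod 2579)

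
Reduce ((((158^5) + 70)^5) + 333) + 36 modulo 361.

292

(158)^5 ≡ 347 (mod 361)
347 + 70 = 417 ≡ 56 (mod 361)
(56)^5 ≡ 284 (mod 361)
284 + 333 = 617 ≡ 256 (mod 361)
256 + 36 = 292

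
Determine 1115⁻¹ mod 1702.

1702 = 1×1115 + 587
1115 = 1×587 + 528
587 = 1×528 + 59
528 = 8×59 + 56
59 = 1×56 + 3
56 = 18×3 + 2
3 = 1×2 + 1
2 = 2×1 + 0
gcd(1115, 1702) = 1, so the inverse exists.
Back-substitute for 1:
1 = 1×3 − 1×2
  = −1×56 + 19×3
  = 19×59 − 20×56
  = −20×528 + 179×59
  = 179×587 − 199×528
  = −199×1115 + 378×587
  = 378×1702 − 577×1115
So 1115⁻¹ ≡ −577 ≡ 1125 (mod 1702).

1125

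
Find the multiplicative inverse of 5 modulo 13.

8

13 = 2·5 + 3
5 = 1·3 + 2
3 = 1·2 + 1
2 = 2·1 + 0
gcd(5, 13) = 1, so the inverse exists.
Bézout: 1 = 2·13 − 5·5.
So 5⁻¹ ≡ −5 ≡ 8 (mod 13).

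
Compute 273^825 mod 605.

Compute successive squares:
825 in binary is 1100111001, i.e. 825 = 512 + 256 + 32 + 16 + 8 + 1.
273^1 ≡ 273 (mod 605)
273^2 ≡ 273^2 = 74529 ≡ 114 (mod 605)
273^4 ≡ 114^2 = 12996 ≡ 291 (mod 605)
273^8 ≡ 291^2 = 84681 ≡ 586 (mod 605)
273^16 ≡ 586^2 = 343396 ≡ 361 (mod 605)
273^32 ≡ 361^2 = 130321 ≡ 246 (mod 605)
273^64 ≡ 246^2 = 60516 ≡ 16 (mod 605)
273^128 ≡ 16^2 = 256 (mod 605)
273^256 ≡ 256^2 = 65536 ≡ 196 (mod 605)
273^512 ≡ 196^2 = 38416 ≡ 301 (mod 605)
273^825 = 273^512 * 273^256 * 273^32 * 273^16 * 273^8 * 273^1 ≡ 301 * 196 * 246 * 361 * 586 * 273 (mod 605).
Accumulate the product:
301 * 196 = 58996 ≡ 311
311 * 246 = 76506 ≡ 276
276 * 361 = 99636 ≡ 416
416 * 586 = 243776 ≡ 566
566 * 273 = 154518 ≡ 243

243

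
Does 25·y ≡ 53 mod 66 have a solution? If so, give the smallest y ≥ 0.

47

gcd(25, 66) = 1, so a unique solution mod 66 exists.
25⁻¹ ≡ 37 (mod 66).
y ≡ 37·53 ≡ 47 (mod 66).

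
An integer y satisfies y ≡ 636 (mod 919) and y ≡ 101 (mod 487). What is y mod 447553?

919⁻¹ mod 487: 919×425 ≡ 1 (mod 487), so 919⁻¹ ≡ 425.
y = 636 + 919×((101 − 636)×425 mod 487) = 636 + 919×54 = 50262.

50262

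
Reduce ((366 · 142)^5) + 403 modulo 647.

326

366 · 142 = 51972 ≡ 212 (mod 647)
(212)^5 ≡ 570 (mod 647)
570 + 403 = 973 ≡ 326 (mod 647)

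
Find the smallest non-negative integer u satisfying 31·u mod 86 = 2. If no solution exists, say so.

50

gcd(31, 86) = 1, so a unique solution mod 86 exists.
31⁻¹ ≡ 25 (mod 86).
u ≡ 25·2 ≡ 50 (mod 86).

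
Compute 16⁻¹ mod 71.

Apply the Euclidean algorithm and back-substitute:
71 = 4·16 + 7
16 = 2·7 + 2
7 = 3·2 + 1
2 = 2·1 + 0
gcd(16, 71) = 1, so the inverse exists.
Back-substitute for 1:
1 = 1·7 − 3·2
  = −3·16 + 7·7
  = 7·71 − 31·16
So 16⁻¹ ≡ −31 ≡ 40 (mod 71).

40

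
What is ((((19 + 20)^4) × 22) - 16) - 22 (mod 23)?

19 + 20 = 39 ≡ 16 (mod 23)
(16)^4 ≡ 9 (mod 23)
9 × 22 = 198 ≡ 14 (mod 23)
14 - 16 = -2 ≡ 21 (mod 23)
21 - 22 = -1 ≡ 22 (mod 23)

22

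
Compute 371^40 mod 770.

By square-and-multiply:
40 in binary is 101000, i.e. 40 = 32 + 8.
371^1 ≡ 371 (mod 770)
371^2 ≡ 371^2 = 137641 ≡ 581 (mod 770)
371^4 ≡ 581^2 = 337561 ≡ 301 (mod 770)
371^8 ≡ 301^2 = 90601 ≡ 511 (mod 770)
371^16 ≡ 511^2 = 261121 ≡ 91 (mod 770)
371^32 ≡ 91^2 = 8281 ≡ 581 (mod 770)
371^40 = 371^32 * 371^8 ≡ 581 * 511 (mod 770).
581 * 511 = 296891 ≡ 441 (mod 770).

441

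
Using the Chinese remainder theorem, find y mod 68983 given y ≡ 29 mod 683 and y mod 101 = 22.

37594

683⁻¹ mod 101: 683*21 ≡ 1 (mod 101), so 683⁻¹ ≡ 21.
y = 29 + 683*((22 − 29)*21 mod 101) = 29 + 683*55 = 37594.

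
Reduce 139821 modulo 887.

562

139821 = 157×887 + 562, so 139821 ≡ 562 (mod 887).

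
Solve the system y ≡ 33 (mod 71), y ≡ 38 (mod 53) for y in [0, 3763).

1098

71⁻¹ mod 53: 71*3 ≡ 1 (mod 53), so 71⁻¹ ≡ 3.
y = 33 + 71*((38 − 33)*3 mod 53) = 33 + 71*15 = 1098.
Check: 1098 mod 71 = 33, 1098 mod 53 = 38. ✓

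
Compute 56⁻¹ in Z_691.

654

Run the extended Euclidean algorithm:
691 = 12·56 + 19
56 = 2·19 + 18
19 = 1·18 + 1
18 = 18·1 + 0
gcd(56, 691) = 1, so the inverse exists.
Back-substitute for 1:
1 = 1·19 − 1·18
  = −1·56 + 3·19
  = 3·691 − 37·56
So 56⁻¹ ≡ −37 ≡ 654 (mod 691).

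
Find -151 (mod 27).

11

-151 = -6·27 + 11, so -151 ≡ 11 (mod 27).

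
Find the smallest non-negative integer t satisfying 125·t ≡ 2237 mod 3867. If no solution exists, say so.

451

gcd(125, 3867) = 1, so a unique solution mod 3867 exists.
125⁻¹ ≡ 1454 (mod 3867).
t ≡ 1454·2237 ≡ 451 (mod 3867).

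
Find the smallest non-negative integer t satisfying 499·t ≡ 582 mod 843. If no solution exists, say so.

gcd(499, 843) = 1, so a unique solution mod 843 exists.
499⁻¹ ≡ 223 (mod 843).
t ≡ 223·582 ≡ 807 (mod 843).

807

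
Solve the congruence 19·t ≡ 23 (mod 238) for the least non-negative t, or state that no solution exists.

gcd(19, 238) = 1, so a unique solution mod 238 exists.
19⁻¹ ≡ 213 (mod 238).
t ≡ 213·23 ≡ 139 (mod 238).

139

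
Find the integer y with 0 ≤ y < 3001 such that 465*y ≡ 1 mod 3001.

768

Apply the Euclidean algorithm and back-substitute:
3001 = 6·465 + 211
465 = 2·211 + 43
211 = 4·43 + 39
43 = 1·39 + 4
39 = 9·4 + 3
4 = 1·3 + 1
3 = 3·1 + 0
gcd(465, 3001) = 1, so the inverse exists.
Back-substitute for 1:
1 = 1·4 − 1·3
  = −1·39 + 10·4
  = 10·43 − 11·39
  = −11·211 + 54·43
  = 54·465 − 119·211
  = −119·3001 + 768·465
So 465⁻¹ ≡ 768 (mod 3001).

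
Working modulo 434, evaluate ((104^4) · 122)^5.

(104)^4 ≡ 288 (mod 434)
288 · 122 = 35136 ≡ 416 (mod 434)
(416)^5 ≡ 68 (mod 434)

68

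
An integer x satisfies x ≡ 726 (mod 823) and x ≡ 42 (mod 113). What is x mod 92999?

18009

823⁻¹ mod 113: 823·53 ≡ 1 (mod 113), so 823⁻¹ ≡ 53.
x = 726 + 823·((42 − 726)·53 mod 113) = 726 + 823·21 = 18009.
Check: 18009 mod 823 = 726, 18009 mod 113 = 42. ✓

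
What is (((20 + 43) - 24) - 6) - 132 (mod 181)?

82

20 + 43 = 63
63 - 24 = 39
39 - 6 = 33
33 - 132 = -99 ≡ 82 (mod 181)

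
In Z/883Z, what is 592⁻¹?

795

883 = 1*592 + 291
592 = 2*291 + 10
291 = 29*10 + 1
10 = 10*1 + 0
gcd(592, 883) = 1, so the inverse exists.
Back-substitute for 1:
1 = 1*291 − 29*10
  = −29*592 + 59*291
  = 59*883 − 88*592
So 592⁻¹ ≡ −88 ≡ 795 (mod 883).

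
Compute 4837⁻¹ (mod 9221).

6758

Apply the Euclidean algorithm and back-substitute:
9221 = 1*4837 + 4384
4837 = 1*4384 + 453
4384 = 9*453 + 307
453 = 1*307 + 146
307 = 2*146 + 15
146 = 9*15 + 11
15 = 1*11 + 4
11 = 2*4 + 3
4 = 1*3 + 1
3 = 3*1 + 0
gcd(4837, 9221) = 1, so the inverse exists.
Bézout: 1 = 1292*9221 − 2463*4837.
So 4837⁻¹ ≡ −2463 ≡ 6758 (mod 9221).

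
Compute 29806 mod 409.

29806 = 72·409 + 358, so 29806 ≡ 358 (mod 409).

358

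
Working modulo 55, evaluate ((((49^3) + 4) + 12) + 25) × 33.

(49)^3 ≡ 4 (mod 55)
4 + 4 = 8
8 + 12 = 20
20 + 25 = 45
45 × 33 = 1485 ≡ 0 (mod 55)

0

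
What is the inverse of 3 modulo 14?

5

Run the extended Euclidean algorithm:
14 = 4×3 + 2
3 = 1×2 + 1
2 = 2×1 + 0
gcd(3, 14) = 1, so the inverse exists.
Back-substitute for 1:
1 = 1×3 − 1×2
  = −1×14 + 5×3
So 3⁻¹ ≡ 5 (mod 14).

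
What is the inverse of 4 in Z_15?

4

Run the extended Euclidean algorithm:
15 = 3·4 + 3
4 = 1·3 + 1
3 = 3·1 + 0
gcd(4, 15) = 1, so the inverse exists.
Back-substitute for 1:
1 = 1·4 − 1·3
  = −1·15 + 4·4
So 4⁻¹ ≡ 4 (mod 15).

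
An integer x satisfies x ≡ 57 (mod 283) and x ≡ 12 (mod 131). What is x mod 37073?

15339

283⁻¹ mod 131: 283*25 ≡ 1 (mod 131), so 283⁻¹ ≡ 25.
x = 57 + 283*((12 − 57)*25 mod 131) = 57 + 283*54 = 15339.
Check: 15339 mod 283 = 57, 15339 mod 131 = 12. ✓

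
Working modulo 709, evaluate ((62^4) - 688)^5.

325

(62)^4 ≡ 67 (mod 709)
67 - 688 = -621 ≡ 88 (mod 709)
(88)^5 ≡ 325 (mod 709)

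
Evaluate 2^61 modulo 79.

36

2^1 ≡ 2 (mod 79)
2^2 ≡ 2^2 = 4 (mod 79)
2^4 ≡ 4^2 = 16 (mod 79)
2^8 ≡ 16^2 = 256 ≡ 19 (mod 79)
2^16 ≡ 19^2 = 361 ≡ 45 (mod 79)
2^32 ≡ 45^2 = 2025 ≡ 50 (mod 79)
2^61 = 2^32 · 2^16 · 2^8 · 2^4 · 2^1 ≡ 50 · 45 · 19 · 16 · 2 (mod 79).
Accumulate the product:
50 · 45 = 2250 ≡ 38
38 · 19 = 722 ≡ 11
11 · 16 = 176 ≡ 18
18 · 2 = 36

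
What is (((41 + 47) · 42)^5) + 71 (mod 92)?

41 + 47 = 88
88 · 42 = 3696 ≡ 16 (mod 92)
(16)^5 ≡ 52 (mod 92)
52 + 71 = 123 ≡ 31 (mod 92)

31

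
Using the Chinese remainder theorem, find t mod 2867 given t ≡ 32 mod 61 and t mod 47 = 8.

337

61⁻¹ mod 47: 61×37 ≡ 1 (mod 47), so 61⁻¹ ≡ 37.
t = 32 + 61×((8 − 32)×37 mod 47) = 32 + 61×5 = 337.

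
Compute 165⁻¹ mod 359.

198

Run the extended Euclidean algorithm:
359 = 2×165 + 29
165 = 5×29 + 20
29 = 1×20 + 9
20 = 2×9 + 2
9 = 4×2 + 1
2 = 2×1 + 0
gcd(165, 359) = 1, so the inverse exists.
Back-substitute for 1:
1 = 1×9 − 4×2
  = −4×20 + 9×9
  = 9×29 − 13×20
  = −13×165 + 74×29
  = 74×359 − 161×165
So 165⁻¹ ≡ −161 ≡ 198 (mod 359).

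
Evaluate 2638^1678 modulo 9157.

7508

Using repeated squaring:
1678 in binary is 11010001110, i.e. 1678 = 1024 + 512 + 128 + 8 + 4 + 2.
2638^1 ≡ 2638 (mod 9157)
2638^2 ≡ 2638^2 = 6959044 ≡ 8881 (mod 9157)
2638^4 ≡ 8881^2 = 78872161 ≡ 2920 (mod 9157)
2638^8 ≡ 2920^2 = 8526400 ≡ 1233 (mod 9157)
2638^16 ≡ 1233^2 = 1520289 ≡ 227 (mod 9157)
2638^32 ≡ 227^2 = 51529 ≡ 5744 (mod 9157)
2638^64 ≡ 5744^2 = 32993536 ≡ 865 (mod 9157)
2638^128 ≡ 865^2 = 748225 ≡ 6508 (mod 9157)
2638^256 ≡ 6508^2 = 42354064 ≡ 2939 (mod 9157)
2638^512 ≡ 2939^2 = 8637721 ≡ 2670 (mod 9157)
2638^1024 ≡ 2670^2 = 7128900 ≡ 4754 (mod 9157)
2638^1678 = 2638^1024 · 2638^512 · 2638^128 · 2638^8 · 2638^4 · 2638^2 ≡ 4754 · 2670 · 6508 · 1233 · 2920 · 8881 (mod 9157).
Accumulate the product:
4754 · 2670 = 12693180 ≡ 1578
1578 · 6508 = 10269624 ≡ 4627
4627 · 1233 = 5705091 ≡ 280
280 · 2920 = 817600 ≡ 2627
2627 · 8881 = 23330387 ≡ 7508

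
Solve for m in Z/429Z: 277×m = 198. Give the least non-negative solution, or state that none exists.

gcd(277, 429) = 1, so a unique solution mod 429 exists.
277⁻¹ ≡ 127 (mod 429).
m ≡ 127×198 ≡ 264 (mod 429).

264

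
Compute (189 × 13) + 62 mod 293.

189 × 13 = 2457 ≡ 113 (mod 293)
113 + 62 = 175

175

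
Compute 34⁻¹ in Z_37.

12

Run the extended Euclidean algorithm:
37 = 1×34 + 3
34 = 11×3 + 1
3 = 3×1 + 0
gcd(34, 37) = 1, so the inverse exists.
Bézout: 1 = −11×37 + 12×34.
So 34⁻¹ ≡ 12 (mod 37).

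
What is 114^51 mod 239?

139

Compute successive squares:
51 in binary is 110011, i.e. 51 = 32 + 16 + 2 + 1.
114^1 ≡ 114 (mod 239)
114^2 ≡ 114^2 = 12996 ≡ 90 (mod 239)
114^4 ≡ 90^2 = 8100 ≡ 213 (mod 239)
114^8 ≡ 213^2 = 45369 ≡ 198 (mod 239)
114^16 ≡ 198^2 = 39204 ≡ 8 (mod 239)
114^32 ≡ 8^2 = 64 (mod 239)
114^51 = 114^32 × 114^16 × 114^2 × 114^1 ≡ 64 × 8 × 90 × 114 (mod 239).
Accumulate the product:
64 × 8 = 512 ≡ 34
34 × 90 = 3060 ≡ 192
192 × 114 = 21888 ≡ 139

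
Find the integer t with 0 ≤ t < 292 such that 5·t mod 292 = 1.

Run the extended Euclidean algorithm:
292 = 58*5 + 2
5 = 2*2 + 1
2 = 2*1 + 0
gcd(5, 292) = 1, so the inverse exists.
Back-substitute for 1:
1 = 1*5 − 2*2
  = −2*292 + 117*5
So 5⁻¹ ≡ 117 (mod 292).

117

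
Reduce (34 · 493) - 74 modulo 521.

16

34 · 493 = 16762 ≡ 90 (mod 521)
90 - 74 = 16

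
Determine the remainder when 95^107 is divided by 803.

501

107 in binary is 1101011, i.e. 107 = 64 + 32 + 8 + 2 + 1.
95^1 ≡ 95 (mod 803)
95^2 ≡ 95^2 = 9025 ≡ 192 (mod 803)
95^4 ≡ 192^2 = 36864 ≡ 729 (mod 803)
95^8 ≡ 729^2 = 531441 ≡ 658 (mod 803)
95^16 ≡ 658^2 = 432964 ≡ 147 (mod 803)
95^32 ≡ 147^2 = 21609 ≡ 731 (mod 803)
95^64 ≡ 731^2 = 534361 ≡ 366 (mod 803)
95^107 = 95^64 × 95^32 × 95^8 × 95^2 × 95^1 ≡ 366 × 731 × 658 × 192 × 95 (mod 803).
Accumulate the product:
366 × 731 = 267546 ≡ 147
147 × 658 = 96726 ≡ 366
366 × 192 = 70272 ≡ 411
411 × 95 = 39045 ≡ 501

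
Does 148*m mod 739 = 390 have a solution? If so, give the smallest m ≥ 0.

gcd(148, 739) = 1, so a unique solution mod 739 exists.
148⁻¹ ≡ 5 (mod 739).
m ≡ 5*390 ≡ 472 (mod 739).

472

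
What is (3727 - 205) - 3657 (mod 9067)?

3727 - 205 = 3522
3522 - 3657 = -135 ≡ 8932 (mod 9067)

8932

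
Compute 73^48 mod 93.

64

73^1 ≡ 73 (mod 93)
73^2 ≡ 73^2 = 5329 ≡ 28 (mod 93)
73^4 ≡ 28^2 = 784 ≡ 40 (mod 93)
73^8 ≡ 40^2 = 1600 ≡ 19 (mod 93)
73^16 ≡ 19^2 = 361 ≡ 82 (mod 93)
73^32 ≡ 82^2 = 6724 ≡ 28 (mod 93)
73^48 = 73^32 × 73^16 ≡ 28 × 82 (mod 93).
28 × 82 = 2296 ≡ 64 (mod 93).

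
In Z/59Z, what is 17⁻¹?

59 = 3×17 + 8
17 = 2×8 + 1
8 = 8×1 + 0
gcd(17, 59) = 1, so the inverse exists.
Back-substitute for 1:
1 = 1×17 − 2×8
  = −2×59 + 7×17
So 17⁻¹ ≡ 7 (mod 59).

7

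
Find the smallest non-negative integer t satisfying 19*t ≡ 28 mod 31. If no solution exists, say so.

8

gcd(19, 31) = 1, so a unique solution mod 31 exists.
19⁻¹ ≡ 18 (mod 31).
t ≡ 18*28 ≡ 8 (mod 31).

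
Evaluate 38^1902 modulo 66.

Compute successive squares:
38^1 ≡ 38 (mod 66)
38^2 ≡ 38^2 = 1444 ≡ 58 (mod 66)
38^4 ≡ 58^2 = 3364 ≡ 64 (mod 66)
38^8 ≡ 64^2 = 4096 ≡ 4 (mod 66)
38^16 ≡ 4^2 = 16 (mod 66)
38^32 ≡ 16^2 = 256 ≡ 58 (mod 66)
38^64 ≡ 58^2 = 3364 ≡ 64 (mod 66)
38^128 ≡ 64^2 = 4096 ≡ 4 (mod 66)
38^256 ≡ 4^2 = 16 (mod 66)
38^512 ≡ 16^2 = 256 ≡ 58 (mod 66)
38^1024 ≡ 58^2 = 3364 ≡ 64 (mod 66)
38^1902 = 38^1024 * 38^512 * 38^256 * 38^64 * 38^32 * 38^8 * 38^4 * 38^2 ≡ 64 * 58 * 16 * 64 * 58 * 4 * 64 * 58 (mod 66).
Accumulate the product:
64 * 58 = 3712 ≡ 16
16 * 16 = 256 ≡ 58
58 * 64 = 3712 ≡ 16
16 * 58 = 928 ≡ 4
4 * 4 = 16
16 * 64 = 1024 ≡ 34
34 * 58 = 1972 ≡ 58

58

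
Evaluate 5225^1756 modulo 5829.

3619

1756 in binary is 11011011100, i.e. 1756 = 1024 + 512 + 128 + 64 + 16 + 8 + 4.
5225^1 ≡ 5225 (mod 5829)
5225^2 ≡ 5225^2 = 27300625 ≡ 3418 (mod 5829)
5225^4 ≡ 3418^2 = 11682724 ≡ 1408 (mod 5829)
5225^8 ≡ 1408^2 = 1982464 ≡ 604 (mod 5829)
5225^16 ≡ 604^2 = 364816 ≡ 3418 (mod 5829)
5225^32 ≡ 3418^2 = 11682724 ≡ 1408 (mod 5829)
5225^64 ≡ 1408^2 = 1982464 ≡ 604 (mod 5829)
5225^128 ≡ 604^2 = 364816 ≡ 3418 (mod 5829)
5225^256 ≡ 3418^2 = 11682724 ≡ 1408 (mod 5829)
5225^512 ≡ 1408^2 = 1982464 ≡ 604 (mod 5829)
5225^1024 ≡ 604^2 = 364816 ≡ 3418 (mod 5829)
5225^1756 = 5225^1024 * 5225^512 * 5225^128 * 5225^64 * 5225^16 * 5225^8 * 5225^4 ≡ 3418 * 604 * 3418 * 604 * 3418 * 604 * 1408 (mod 5829).
Accumulate the product:
3418 * 604 = 2064472 ≡ 1006
1006 * 3418 = 3438508 ≡ 5227
5227 * 604 = 3157108 ≡ 3619
3619 * 3418 = 12369742 ≡ 604
604 * 604 = 364816 ≡ 3418
3418 * 1408 = 4812544 ≡ 3619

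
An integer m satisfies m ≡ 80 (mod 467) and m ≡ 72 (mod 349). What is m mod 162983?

467⁻¹ mod 349: 467×210 ≡ 1 (mod 349), so 467⁻¹ ≡ 210.
m = 80 + 467×((72 − 80)×210 mod 349) = 80 + 467×65 = 30435.

30435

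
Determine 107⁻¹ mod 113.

113 = 1×107 + 6
107 = 17×6 + 5
6 = 1×5 + 1
5 = 5×1 + 0
gcd(107, 113) = 1, so the inverse exists.
Bézout: 1 = 18×113 − 19×107.
So 107⁻¹ ≡ −19 ≡ 94 (mod 113).

94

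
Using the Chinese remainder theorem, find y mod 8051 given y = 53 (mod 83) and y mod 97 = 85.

83⁻¹ mod 97: 83*90 ≡ 1 (mod 97), so 83⁻¹ ≡ 90.
y = 53 + 83*((85 − 53)*90 mod 97) = 53 + 83*67 = 5614.

5614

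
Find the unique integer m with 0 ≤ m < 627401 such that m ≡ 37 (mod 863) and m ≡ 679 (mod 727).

863⁻¹ mod 727: 863×433 ≡ 1 (mod 727), so 863⁻¹ ≡ 433.
m = 37 + 863×((679 − 37)×433 mod 727) = 37 + 863×272 = 234773.
Check: 234773 mod 863 = 37, 234773 mod 727 = 679. ✓

234773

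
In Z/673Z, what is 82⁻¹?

435

673 = 8·82 + 17
82 = 4·17 + 14
17 = 1·14 + 3
14 = 4·3 + 2
3 = 1·2 + 1
2 = 2·1 + 0
gcd(82, 673) = 1, so the inverse exists.
Back-substitute for 1:
1 = 1·3 − 1·2
  = −1·14 + 5·3
  = 5·17 − 6·14
  = −6·82 + 29·17
  = 29·673 − 238·82
So 82⁻¹ ≡ −238 ≡ 435 (mod 673).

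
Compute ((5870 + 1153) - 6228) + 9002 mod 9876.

9797

5870 + 1153 = 7023
7023 - 6228 = 795
795 + 9002 = 9797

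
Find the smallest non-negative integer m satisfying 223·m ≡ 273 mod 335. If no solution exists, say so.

gcd(223, 335) = 1, so a unique solution mod 335 exists.
223⁻¹ ≡ 332 (mod 335).
m ≡ 332·273 ≡ 186 (mod 335).

186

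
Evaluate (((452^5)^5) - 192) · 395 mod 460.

(452)^5 ≡ 352 (mod 460)
(352)^5 ≡ 132 (mod 460)
132 - 192 = -60 ≡ 400 (mod 460)
400 · 395 = 158000 ≡ 220 (mod 460)

220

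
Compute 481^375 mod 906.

375 in binary is 101110111, i.e. 375 = 256 + 64 + 32 + 16 + 4 + 2 + 1.
481^1 ≡ 481 (mod 906)
481^2 ≡ 481^2 = 231361 ≡ 331 (mod 906)
481^4 ≡ 331^2 = 109561 ≡ 841 (mod 906)
481^8 ≡ 841^2 = 707281 ≡ 601 (mod 906)
481^16 ≡ 601^2 = 361201 ≡ 613 (mod 906)
481^32 ≡ 613^2 = 375769 ≡ 685 (mod 906)
481^64 ≡ 685^2 = 469225 ≡ 823 (mod 906)
481^128 ≡ 823^2 = 677329 ≡ 547 (mod 906)
481^256 ≡ 547^2 = 299209 ≡ 229 (mod 906)
481^375 = 481^256 * 481^64 * 481^32 * 481^16 * 481^4 * 481^2 * 481^1 ≡ 229 * 823 * 685 * 613 * 841 * 331 * 481 (mod 906).
Accumulate the product:
229 * 823 = 188467 ≡ 19
19 * 685 = 13015 ≡ 331
331 * 613 = 202903 ≡ 865
865 * 841 = 727465 ≡ 853
853 * 331 = 282343 ≡ 577
577 * 481 = 277537 ≡ 301

301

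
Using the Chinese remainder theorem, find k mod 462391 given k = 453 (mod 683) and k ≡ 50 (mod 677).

683⁻¹ mod 677: 683·113 ≡ 1 (mod 677), so 683⁻¹ ≡ 113.
k = 453 + 683·((50 − 453)·113 mod 677) = 453 + 683·497 = 339904.
Check: 339904 mod 683 = 453, 339904 mod 677 = 50. ✓

339904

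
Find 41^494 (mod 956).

825

Using repeated squaring:
494 in binary is 111101110, i.e. 494 = 256 + 128 + 64 + 32 + 8 + 4 + 2.
41^1 ≡ 41 (mod 956)
41^2 ≡ 41^2 = 1681 ≡ 725 (mod 956)
41^4 ≡ 725^2 = 525625 ≡ 781 (mod 956)
41^8 ≡ 781^2 = 609961 ≡ 33 (mod 956)
41^16 ≡ 33^2 = 1089 ≡ 133 (mod 956)
41^32 ≡ 133^2 = 17689 ≡ 481 (mod 956)
41^64 ≡ 481^2 = 231361 ≡ 9 (mod 956)
41^128 ≡ 9^2 = 81 (mod 956)
41^256 ≡ 81^2 = 6561 ≡ 825 (mod 956)
41^494 = 41^256 · 41^128 · 41^64 · 41^32 · 41^8 · 41^4 · 41^2 ≡ 825 · 81 · 9 · 481 · 33 · 781 · 725 (mod 956).
Accumulate the product:
825 · 81 = 66825 ≡ 861
861 · 9 = 7749 ≡ 101
101 · 481 = 48581 ≡ 781
781 · 33 = 25773 ≡ 917
917 · 781 = 716177 ≡ 133
133 · 725 = 96425 ≡ 825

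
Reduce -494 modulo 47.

23

-494 = -11·47 + 23, so -494 ≡ 23 (mod 47).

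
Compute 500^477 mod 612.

477 in binary is 111011101, i.e. 477 = 256 + 128 + 64 + 16 + 8 + 4 + 1.
500^1 ≡ 500 (mod 612)
500^2 ≡ 500^2 = 250000 ≡ 304 (mod 612)
500^4 ≡ 304^2 = 92416 ≡ 4 (mod 612)
500^8 ≡ 4^2 = 16 (mod 612)
500^16 ≡ 16^2 = 256 (mod 612)
500^32 ≡ 256^2 = 65536 ≡ 52 (mod 612)
500^64 ≡ 52^2 = 2704 ≡ 256 (mod 612)
500^128 ≡ 256^2 = 65536 ≡ 52 (mod 612)
500^256 ≡ 52^2 = 2704 ≡ 256 (mod 612)
500^477 = 500^256 × 500^128 × 500^64 × 500^16 × 500^8 × 500^4 × 500^1 ≡ 256 × 52 × 256 × 256 × 16 × 4 × 500 (mod 612).
Accumulate the product:
256 × 52 = 13312 ≡ 460
460 × 256 = 117760 ≡ 256
256 × 256 = 65536 ≡ 52
52 × 16 = 832 ≡ 220
220 × 4 = 880 ≡ 268
268 × 500 = 134000 ≡ 584

584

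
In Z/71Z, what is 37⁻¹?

48

Apply the Euclidean algorithm and back-substitute:
71 = 1·37 + 34
37 = 1·34 + 3
34 = 11·3 + 1
3 = 3·1 + 0
gcd(37, 71) = 1, so the inverse exists.
Bézout: 1 = 12·71 − 23·37.
So 37⁻¹ ≡ −23 ≡ 48 (mod 71).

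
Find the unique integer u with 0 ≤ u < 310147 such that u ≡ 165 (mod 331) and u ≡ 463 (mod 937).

149446

331⁻¹ mod 937: 331×753 ≡ 1 (mod 937), so 331⁻¹ ≡ 753.
u = 165 + 331×((463 − 165)×753 mod 937) = 165 + 331×451 = 149446.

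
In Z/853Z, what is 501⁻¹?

458

Run the extended Euclidean algorithm:
853 = 1×501 + 352
501 = 1×352 + 149
352 = 2×149 + 54
149 = 2×54 + 41
54 = 1×41 + 13
41 = 3×13 + 2
13 = 6×2 + 1
2 = 2×1 + 0
gcd(501, 853) = 1, so the inverse exists.
Bézout: 1 = 232×853 − 395×501.
So 501⁻¹ ≡ −395 ≡ 458 (mod 853).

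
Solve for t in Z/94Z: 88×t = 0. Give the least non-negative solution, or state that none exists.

gcd(88, 94) = 2, and 2 | 0, so solutions exist.
Divide through by 2: 44×t = 0 (mod 47).
44⁻¹ ≡ 31 (mod 47).
t ≡ 31×0 ≡ 0 (mod 47).
The smallest non-negative solution is t = 0.

0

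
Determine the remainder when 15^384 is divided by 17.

15^1 ≡ 15 (mod 17)
15^2 ≡ 15^2 = 225 ≡ 4 (mod 17)
15^4 ≡ 4^2 = 16 (mod 17)
15^8 ≡ 16^2 = 256 ≡ 1 (mod 17)
15^16 ≡ 1^2 = 1 (mod 17)
15^32 ≡ 1^2 = 1 (mod 17)
15^64 ≡ 1^2 = 1 (mod 17)
15^128 ≡ 1^2 = 1 (mod 17)
15^256 ≡ 1^2 = 1 (mod 17)
15^384 = 15^256 * 15^128 ≡ 1 * 1 (mod 17).
1 * 1 = 1 ≡ 1 (mod 17).

1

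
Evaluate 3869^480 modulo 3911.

Using repeated squaring:
480 in binary is 111100000, i.e. 480 = 256 + 128 + 64 + 32.
3869^1 ≡ 3869 (mod 3911)
3869^2 ≡ 3869^2 = 14969161 ≡ 1764 (mod 3911)
3869^4 ≡ 1764^2 = 3111696 ≡ 2451 (mod 3911)
3869^8 ≡ 2451^2 = 6007401 ≡ 105 (mod 3911)
3869^16 ≡ 105^2 = 11025 ≡ 3203 (mod 3911)
3869^32 ≡ 3203^2 = 10259209 ≡ 656 (mod 3911)
3869^64 ≡ 656^2 = 430336 ≡ 126 (mod 3911)
3869^128 ≡ 126^2 = 15876 ≡ 232 (mod 3911)
3869^256 ≡ 232^2 = 53824 ≡ 2981 (mod 3911)
3869^480 = 3869^256 * 3869^128 * 3869^64 * 3869^32 ≡ 2981 * 232 * 126 * 656 (mod 3911).
Accumulate the product:
2981 * 232 = 691592 ≡ 3256
3256 * 126 = 410256 ≡ 3512
3512 * 656 = 2303872 ≡ 293

293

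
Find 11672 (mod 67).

14

11672 = 174·67 + 14, so 11672 ≡ 14 (mod 67).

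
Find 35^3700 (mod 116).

Compute successive squares:
3700 in binary is 111001110100, i.e. 3700 = 2048 + 1024 + 512 + 64 + 32 + 16 + 4.
35^1 ≡ 35 (mod 116)
35^2 ≡ 35^2 = 1225 ≡ 65 (mod 116)
35^4 ≡ 65^2 = 4225 ≡ 49 (mod 116)
35^8 ≡ 49^2 = 2401 ≡ 81 (mod 116)
35^16 ≡ 81^2 = 6561 ≡ 65 (mod 116)
35^32 ≡ 65^2 = 4225 ≡ 49 (mod 116)
35^64 ≡ 49^2 = 2401 ≡ 81 (mod 116)
35^128 ≡ 81^2 = 6561 ≡ 65 (mod 116)
35^256 ≡ 65^2 = 4225 ≡ 49 (mod 116)
35^512 ≡ 49^2 = 2401 ≡ 81 (mod 116)
35^1024 ≡ 81^2 = 6561 ≡ 65 (mod 116)
35^2048 ≡ 65^2 = 4225 ≡ 49 (mod 116)
35^3700 = 35^2048 · 35^1024 · 35^512 · 35^64 · 35^32 · 35^16 · 35^4 ≡ 49 · 65 · 81 · 81 · 49 · 65 · 49 (mod 116).
Accumulate the product:
49 · 65 = 3185 ≡ 53
53 · 81 = 4293 ≡ 1
1 · 81 = 81
81 · 49 = 3969 ≡ 25
25 · 65 = 1625 ≡ 1
1 · 49 = 49

49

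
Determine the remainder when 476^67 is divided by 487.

81

Using repeated squaring:
67 in binary is 1000011, i.e. 67 = 64 + 2 + 1.
476^1 ≡ 476 (mod 487)
476^2 ≡ 476^2 = 226576 ≡ 121 (mod 487)
476^4 ≡ 121^2 = 14641 ≡ 31 (mod 487)
476^8 ≡ 31^2 = 961 ≡ 474 (mod 487)
476^16 ≡ 474^2 = 224676 ≡ 169 (mod 487)
476^32 ≡ 169^2 = 28561 ≡ 315 (mod 487)
476^64 ≡ 315^2 = 99225 ≡ 364 (mod 487)
476^67 = 476^64 * 476^2 * 476^1 ≡ 364 * 121 * 476 (mod 487).
Accumulate the product:
364 * 121 = 44044 ≡ 214
214 * 476 = 101864 ≡ 81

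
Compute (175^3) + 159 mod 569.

123

(175)^3 ≡ 533 (mod 569)
533 + 159 = 692 ≡ 123 (mod 569)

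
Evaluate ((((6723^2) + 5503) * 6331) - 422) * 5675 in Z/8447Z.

(6723)^2 ≡ 7279 (mod 8447)
7279 + 5503 = 12782 ≡ 4335 (mod 8447)
4335 * 6331 = 27444885 ≡ 582 (mod 8447)
582 - 422 = 160
160 * 5675 = 908000 ≡ 4171 (mod 8447)

4171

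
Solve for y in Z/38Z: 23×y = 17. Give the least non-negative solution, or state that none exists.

gcd(23, 38) = 1, so a unique solution mod 38 exists.
23⁻¹ ≡ 5 (mod 38).
y ≡ 5×17 ≡ 9 (mod 38).

9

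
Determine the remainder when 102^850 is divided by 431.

3

850 in binary is 1101010010, i.e. 850 = 512 + 256 + 64 + 16 + 2.
102^1 ≡ 102 (mod 431)
102^2 ≡ 102^2 = 10404 ≡ 60 (mod 431)
102^4 ≡ 60^2 = 3600 ≡ 152 (mod 431)
102^8 ≡ 152^2 = 23104 ≡ 261 (mod 431)
102^16 ≡ 261^2 = 68121 ≡ 23 (mod 431)
102^32 ≡ 23^2 = 529 ≡ 98 (mod 431)
102^64 ≡ 98^2 = 9604 ≡ 122 (mod 431)
102^128 ≡ 122^2 = 14884 ≡ 230 (mod 431)
102^256 ≡ 230^2 = 52900 ≡ 318 (mod 431)
102^512 ≡ 318^2 = 101124 ≡ 270 (mod 431)
102^850 = 102^512 · 102^256 · 102^64 · 102^16 · 102^2 ≡ 270 · 318 · 122 · 23 · 60 (mod 431).
Accumulate the product:
270 · 318 = 85860 ≡ 91
91 · 122 = 11102 ≡ 327
327 · 23 = 7521 ≡ 194
194 · 60 = 11640 ≡ 3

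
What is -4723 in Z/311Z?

253

-4723 = -16*311 + 253, so -4723 ≡ 253 (mod 311).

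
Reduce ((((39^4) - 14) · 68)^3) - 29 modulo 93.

72

(39)^4 ≡ 66 (mod 93)
66 - 14 = 52
52 · 68 = 3536 ≡ 2 (mod 93)
(2)^3 ≡ 8 (mod 93)
8 - 29 = -21 ≡ 72 (mod 93)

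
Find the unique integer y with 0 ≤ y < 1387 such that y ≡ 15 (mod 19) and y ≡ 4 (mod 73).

661

19⁻¹ mod 73: 19×50 ≡ 1 (mod 73), so 19⁻¹ ≡ 50.
y = 15 + 19×((4 − 15)×50 mod 73) = 15 + 19×34 = 661.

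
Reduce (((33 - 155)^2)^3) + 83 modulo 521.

33 - 155 = -122 ≡ 399 (mod 521)
(399)^2 ≡ 296 (mod 521)
(296)^3 ≡ 519 (mod 521)
519 + 83 = 602 ≡ 81 (mod 521)

81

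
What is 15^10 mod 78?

75

10 in binary is 1010, i.e. 10 = 8 + 2.
15^1 ≡ 15 (mod 78)
15^2 ≡ 15^2 = 225 ≡ 69 (mod 78)
15^4 ≡ 69^2 = 4761 ≡ 3 (mod 78)
15^8 ≡ 3^2 = 9 (mod 78)
15^10 = 15^8 × 15^2 ≡ 9 × 69 (mod 78).
9 × 69 = 621 ≡ 75 (mod 78).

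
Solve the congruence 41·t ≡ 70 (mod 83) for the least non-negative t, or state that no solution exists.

gcd(41, 83) = 1, so a unique solution mod 83 exists.
41⁻¹ ≡ 81 (mod 83).
t ≡ 81·70 ≡ 26 (mod 83).

26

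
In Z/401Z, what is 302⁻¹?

By the extended Euclidean algorithm:
401 = 1*302 + 99
302 = 3*99 + 5
99 = 19*5 + 4
5 = 1*4 + 1
4 = 4*1 + 0
gcd(302, 401) = 1, so the inverse exists.
Bézout: 1 = −61*401 + 81*302.
So 302⁻¹ ≡ 81 (mod 401).

81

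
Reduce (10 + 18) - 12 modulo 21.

10 + 18 = 28 ≡ 7 (mod 21)
7 - 12 = -5 ≡ 16 (mod 21)

16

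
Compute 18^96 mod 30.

6

By square-and-multiply:
96 in binary is 1100000, i.e. 96 = 64 + 32.
18^1 ≡ 18 (mod 30)
18^2 ≡ 18^2 = 324 ≡ 24 (mod 30)
18^4 ≡ 24^2 = 576 ≡ 6 (mod 30)
18^8 ≡ 6^2 = 36 ≡ 6 (mod 30)
18^16 ≡ 6^2 = 36 ≡ 6 (mod 30)
18^32 ≡ 6^2 = 36 ≡ 6 (mod 30)
18^64 ≡ 6^2 = 36 ≡ 6 (mod 30)
18^96 = 18^64 × 18^32 ≡ 6 × 6 (mod 30).
6 × 6 = 36 ≡ 6 (mod 30).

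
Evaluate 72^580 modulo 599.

Using repeated squaring:
72^1 ≡ 72 (mod 599)
72^2 ≡ 72^2 = 5184 ≡ 392 (mod 599)
72^4 ≡ 392^2 = 153664 ≡ 320 (mod 599)
72^8 ≡ 320^2 = 102400 ≡ 570 (mod 599)
72^16 ≡ 570^2 = 324900 ≡ 242 (mod 599)
72^32 ≡ 242^2 = 58564 ≡ 461 (mod 599)
72^64 ≡ 461^2 = 212521 ≡ 475 (mod 599)
72^128 ≡ 475^2 = 225625 ≡ 401 (mod 599)
72^256 ≡ 401^2 = 160801 ≡ 269 (mod 599)
72^512 ≡ 269^2 = 72361 ≡ 481 (mod 599)
72^580 = 72^512 × 72^64 × 72^4 ≡ 481 × 475 × 320 (mod 599).
Accumulate the product:
481 × 475 = 228475 ≡ 256
256 × 320 = 81920 ≡ 456

456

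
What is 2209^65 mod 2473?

65 in binary is 1000001, i.e. 65 = 64 + 1.
2209^1 ≡ 2209 (mod 2473)
2209^2 ≡ 2209^2 = 4879681 ≡ 452 (mod 2473)
2209^4 ≡ 452^2 = 204304 ≡ 1518 (mod 2473)
2209^8 ≡ 1518^2 = 2304324 ≡ 1961 (mod 2473)
2209^16 ≡ 1961^2 = 3845521 ≡ 6 (mod 2473)
2209^32 ≡ 6^2 = 36 (mod 2473)
2209^64 ≡ 36^2 = 1296 (mod 2473)
2209^65 = 2209^64 · 2209^1 ≡ 1296 · 2209 (mod 2473).
1296 · 2209 = 2862864 ≡ 1603 (mod 2473).

1603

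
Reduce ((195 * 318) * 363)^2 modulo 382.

195 * 318 = 62010 ≡ 126 (mod 382)
126 * 363 = 45738 ≡ 280 (mod 382)
(280)^2 ≡ 90 (mod 382)

90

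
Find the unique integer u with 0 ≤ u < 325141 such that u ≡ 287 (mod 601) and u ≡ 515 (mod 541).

601⁻¹ mod 541: 601×532 ≡ 1 (mod 541), so 601⁻¹ ≡ 532.
u = 287 + 601×((515 − 287)×532 mod 541) = 287 + 601×112 = 67599.
Check: 67599 mod 601 = 287, 67599 mod 541 = 515. ✓

67599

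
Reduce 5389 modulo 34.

5389 = 158·34 + 17, so 5389 ≡ 17 (mod 34).

17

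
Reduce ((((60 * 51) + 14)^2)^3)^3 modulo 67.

60 * 51 = 3060 ≡ 45 (mod 67)
45 + 14 = 59
(59)^2 ≡ 64 (mod 67)
(64)^3 ≡ 40 (mod 67)
(40)^3 ≡ 15 (mod 67)

15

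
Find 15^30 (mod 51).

30

Compute successive squares:
30 in binary is 11110, i.e. 30 = 16 + 8 + 4 + 2.
15^1 ≡ 15 (mod 51)
15^2 ≡ 15^2 = 225 ≡ 21 (mod 51)
15^4 ≡ 21^2 = 441 ≡ 33 (mod 51)
15^8 ≡ 33^2 = 1089 ≡ 18 (mod 51)
15^16 ≡ 18^2 = 324 ≡ 18 (mod 51)
15^30 = 15^16 * 15^8 * 15^4 * 15^2 ≡ 18 * 18 * 33 * 21 (mod 51).
Accumulate the product:
18 * 18 = 324 ≡ 18
18 * 33 = 594 ≡ 33
33 * 21 = 693 ≡ 30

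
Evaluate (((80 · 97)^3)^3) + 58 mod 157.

2

80 · 97 = 7760 ≡ 67 (mod 157)
(67)^3 ≡ 108 (mod 157)
(108)^3 ≡ 101 (mod 157)
101 + 58 = 159 ≡ 2 (mod 157)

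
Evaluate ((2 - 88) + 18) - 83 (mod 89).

2 - 88 = -86 ≡ 3 (mod 89)
3 + 18 = 21
21 - 83 = -62 ≡ 27 (mod 89)

27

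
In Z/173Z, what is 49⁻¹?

113

Apply the Euclidean algorithm and back-substitute:
173 = 3·49 + 26
49 = 1·26 + 23
26 = 1·23 + 3
23 = 7·3 + 2
3 = 1·2 + 1
2 = 2·1 + 0
gcd(49, 173) = 1, so the inverse exists.
Back-substitute for 1:
1 = 1·3 − 1·2
  = −1·23 + 8·3
  = 8·26 − 9·23
  = −9·49 + 17·26
  = 17·173 − 60·49
So 49⁻¹ ≡ −60 ≡ 113 (mod 173).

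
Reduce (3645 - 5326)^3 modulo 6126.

3645 - 5326 = -1681 ≡ 4445 (mod 6126)
(4445)^3 ≡ 2285 (mod 6126)

2285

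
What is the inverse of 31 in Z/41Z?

4

41 = 1×31 + 10
31 = 3×10 + 1
10 = 10×1 + 0
gcd(31, 41) = 1, so the inverse exists.
Back-substitute for 1:
1 = 1×31 − 3×10
  = −3×41 + 4×31
So 31⁻¹ ≡ 4 (mod 41).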